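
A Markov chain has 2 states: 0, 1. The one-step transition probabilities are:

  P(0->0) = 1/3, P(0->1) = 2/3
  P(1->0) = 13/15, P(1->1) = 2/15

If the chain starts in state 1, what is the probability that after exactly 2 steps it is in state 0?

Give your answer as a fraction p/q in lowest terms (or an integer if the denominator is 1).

Computing P^2 by repeated multiplication:
P^1 =
  0: [1/3, 2/3]
  1: [13/15, 2/15]
P^2 =
  0: [31/45, 14/45]
  1: [91/225, 134/225]

(P^2)[1 -> 0] = 91/225

Answer: 91/225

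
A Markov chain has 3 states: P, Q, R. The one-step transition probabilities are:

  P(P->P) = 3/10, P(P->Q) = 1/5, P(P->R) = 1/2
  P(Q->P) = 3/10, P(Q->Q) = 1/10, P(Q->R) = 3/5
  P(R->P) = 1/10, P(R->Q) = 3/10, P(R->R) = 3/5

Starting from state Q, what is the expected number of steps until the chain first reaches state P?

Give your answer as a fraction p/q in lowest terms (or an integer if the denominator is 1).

Let h_i = expected steps to first reach P from state i.
Boundary: h_P = 0.
First-step equations for the other states:
  h_Q = 1 + 3/10*h_P + 1/10*h_Q + 3/5*h_R
  h_R = 1 + 1/10*h_P + 3/10*h_Q + 3/5*h_R

Substituting h_P = 0 and rearranging gives the linear system (I - Q) h = 1:
  [9/10, -3/5] . (h_Q, h_R) = 1
  [-3/10, 2/5] . (h_Q, h_R) = 1

Solving yields:
  h_Q = 50/9
  h_R = 20/3

Starting state is Q, so the expected hitting time is h_Q = 50/9.

Answer: 50/9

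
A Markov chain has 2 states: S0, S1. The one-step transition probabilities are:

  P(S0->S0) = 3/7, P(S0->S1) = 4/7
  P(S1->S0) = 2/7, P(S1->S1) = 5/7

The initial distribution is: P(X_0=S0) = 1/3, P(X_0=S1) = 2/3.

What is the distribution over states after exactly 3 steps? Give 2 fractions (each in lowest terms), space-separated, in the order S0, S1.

Answer: 1/3 2/3

Derivation:
Propagating the distribution step by step (d_{t+1} = d_t * P):
d_0 = (S0=1/3, S1=2/3)
  d_1[S0] = 1/3*3/7 + 2/3*2/7 = 1/3
  d_1[S1] = 1/3*4/7 + 2/3*5/7 = 2/3
d_1 = (S0=1/3, S1=2/3)
  d_2[S0] = 1/3*3/7 + 2/3*2/7 = 1/3
  d_2[S1] = 1/3*4/7 + 2/3*5/7 = 2/3
d_2 = (S0=1/3, S1=2/3)
  d_3[S0] = 1/3*3/7 + 2/3*2/7 = 1/3
  d_3[S1] = 1/3*4/7 + 2/3*5/7 = 2/3
d_3 = (S0=1/3, S1=2/3)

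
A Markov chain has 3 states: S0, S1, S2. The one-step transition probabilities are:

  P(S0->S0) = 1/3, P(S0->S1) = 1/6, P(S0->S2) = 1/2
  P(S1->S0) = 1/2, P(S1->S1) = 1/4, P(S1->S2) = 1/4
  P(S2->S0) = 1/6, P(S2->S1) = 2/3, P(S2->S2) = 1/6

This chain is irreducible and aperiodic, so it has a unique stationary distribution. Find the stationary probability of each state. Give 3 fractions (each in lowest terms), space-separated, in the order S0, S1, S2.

Answer: 33/97 34/97 30/97

Derivation:
The stationary distribution satisfies pi = pi * P, i.e.:
  pi_S0 = 1/3*pi_S0 + 1/2*pi_S1 + 1/6*pi_S2
  pi_S1 = 1/6*pi_S0 + 1/4*pi_S1 + 2/3*pi_S2
  pi_S2 = 1/2*pi_S0 + 1/4*pi_S1 + 1/6*pi_S2
with normalization: pi_S0 + pi_S1 + pi_S2 = 1.

Using the first 2 balance equations plus normalization, the linear system A*pi = b is:
  [-2/3, 1/2, 1/6] . pi = 0
  [1/6, -3/4, 2/3] . pi = 0
  [1, 1, 1] . pi = 1

Solving yields:
  pi_S0 = 33/97
  pi_S1 = 34/97
  pi_S2 = 30/97

Verification (pi * P):
  33/97*1/3 + 34/97*1/2 + 30/97*1/6 = 33/97 = pi_S0  (ok)
  33/97*1/6 + 34/97*1/4 + 30/97*2/3 = 34/97 = pi_S1  (ok)
  33/97*1/2 + 34/97*1/4 + 30/97*1/6 = 30/97 = pi_S2  (ok)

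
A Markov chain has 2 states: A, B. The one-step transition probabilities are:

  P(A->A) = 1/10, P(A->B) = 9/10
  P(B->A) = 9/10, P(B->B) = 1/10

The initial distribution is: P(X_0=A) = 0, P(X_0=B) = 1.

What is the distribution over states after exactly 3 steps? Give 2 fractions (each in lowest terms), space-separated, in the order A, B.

Propagating the distribution step by step (d_{t+1} = d_t * P):
d_0 = (A=0, B=1)
  d_1[A] = 0*1/10 + 1*9/10 = 9/10
  d_1[B] = 0*9/10 + 1*1/10 = 1/10
d_1 = (A=9/10, B=1/10)
  d_2[A] = 9/10*1/10 + 1/10*9/10 = 9/50
  d_2[B] = 9/10*9/10 + 1/10*1/10 = 41/50
d_2 = (A=9/50, B=41/50)
  d_3[A] = 9/50*1/10 + 41/50*9/10 = 189/250
  d_3[B] = 9/50*9/10 + 41/50*1/10 = 61/250
d_3 = (A=189/250, B=61/250)

Answer: 189/250 61/250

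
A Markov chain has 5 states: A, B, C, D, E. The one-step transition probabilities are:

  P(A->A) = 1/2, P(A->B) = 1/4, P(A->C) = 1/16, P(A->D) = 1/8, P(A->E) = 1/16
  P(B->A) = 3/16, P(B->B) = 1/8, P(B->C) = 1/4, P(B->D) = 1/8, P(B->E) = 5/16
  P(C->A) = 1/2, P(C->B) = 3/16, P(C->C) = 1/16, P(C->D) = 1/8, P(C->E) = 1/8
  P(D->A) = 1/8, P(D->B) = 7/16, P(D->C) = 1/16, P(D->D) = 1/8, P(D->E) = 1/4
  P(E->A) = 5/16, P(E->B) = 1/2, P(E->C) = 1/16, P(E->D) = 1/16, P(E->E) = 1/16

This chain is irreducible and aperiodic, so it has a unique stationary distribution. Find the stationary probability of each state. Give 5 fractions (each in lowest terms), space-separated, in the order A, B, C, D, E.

The stationary distribution satisfies pi = pi * P, i.e.:
  pi_A = 1/2*pi_A + 3/16*pi_B + 1/2*pi_C + 1/8*pi_D + 5/16*pi_E
  pi_B = 1/4*pi_A + 1/8*pi_B + 3/16*pi_C + 7/16*pi_D + 1/2*pi_E
  pi_C = 1/16*pi_A + 1/4*pi_B + 1/16*pi_C + 1/16*pi_D + 1/16*pi_E
  pi_D = 1/8*pi_A + 1/8*pi_B + 1/8*pi_C + 1/8*pi_D + 1/16*pi_E
  pi_E = 1/16*pi_A + 5/16*pi_B + 1/8*pi_C + 1/4*pi_D + 1/16*pi_E
with normalization: pi_A + pi_B + pi_C + pi_D + pi_E = 1.

Using the first 4 balance equations plus normalization, the linear system A*pi = b is:
  [-1/2, 3/16, 1/2, 1/8, 5/16] . pi = 0
  [1/4, -7/8, 3/16, 7/16, 1/2] . pi = 0
  [1/16, 1/4, -15/16, 1/16, 1/16] . pi = 0
  [1/8, 1/8, 1/8, -7/8, 1/16] . pi = 0
  [1, 1, 1, 1, 1] . pi = 1

Solving yields:
  pi_A = 12210/35641
  pi_B = 9637/35641
  pi_C = 8069/71282
  pi_D = 8203/71282
  pi_E = 5658/35641

Verification (pi * P):
  12210/35641*1/2 + 9637/35641*3/16 + 8069/71282*1/2 + 8203/71282*1/8 + 5658/35641*5/16 = 12210/35641 = pi_A  (ok)
  12210/35641*1/4 + 9637/35641*1/8 + 8069/71282*3/16 + 8203/71282*7/16 + 5658/35641*1/2 = 9637/35641 = pi_B  (ok)
  12210/35641*1/16 + 9637/35641*1/4 + 8069/71282*1/16 + 8203/71282*1/16 + 5658/35641*1/16 = 8069/71282 = pi_C  (ok)
  12210/35641*1/8 + 9637/35641*1/8 + 8069/71282*1/8 + 8203/71282*1/8 + 5658/35641*1/16 = 8203/71282 = pi_D  (ok)
  12210/35641*1/16 + 9637/35641*5/16 + 8069/71282*1/8 + 8203/71282*1/4 + 5658/35641*1/16 = 5658/35641 = pi_E  (ok)

Answer: 12210/35641 9637/35641 8069/71282 8203/71282 5658/35641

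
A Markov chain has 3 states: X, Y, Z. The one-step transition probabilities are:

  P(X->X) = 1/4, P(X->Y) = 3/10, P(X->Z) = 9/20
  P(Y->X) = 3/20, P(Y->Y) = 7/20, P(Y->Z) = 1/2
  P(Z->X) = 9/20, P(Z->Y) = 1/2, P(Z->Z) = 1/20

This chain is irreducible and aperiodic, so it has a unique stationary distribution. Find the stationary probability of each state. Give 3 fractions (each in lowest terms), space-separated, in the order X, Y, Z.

The stationary distribution satisfies pi = pi * P, i.e.:
  pi_X = 1/4*pi_X + 3/20*pi_Y + 9/20*pi_Z
  pi_Y = 3/10*pi_X + 7/20*pi_Y + 1/2*pi_Z
  pi_Z = 9/20*pi_X + 1/2*pi_Y + 1/20*pi_Z
with normalization: pi_X + pi_Y + pi_Z = 1.

Using the first 2 balance equations plus normalization, the linear system A*pi = b is:
  [-3/4, 3/20, 9/20] . pi = 0
  [3/10, -13/20, 1/2] . pi = 0
  [1, 1, 1] . pi = 1

Solving yields:
  pi_X = 49/176
  pi_Y = 17/44
  pi_Z = 59/176

Verification (pi * P):
  49/176*1/4 + 17/44*3/20 + 59/176*9/20 = 49/176 = pi_X  (ok)
  49/176*3/10 + 17/44*7/20 + 59/176*1/2 = 17/44 = pi_Y  (ok)
  49/176*9/20 + 17/44*1/2 + 59/176*1/20 = 59/176 = pi_Z  (ok)

Answer: 49/176 17/44 59/176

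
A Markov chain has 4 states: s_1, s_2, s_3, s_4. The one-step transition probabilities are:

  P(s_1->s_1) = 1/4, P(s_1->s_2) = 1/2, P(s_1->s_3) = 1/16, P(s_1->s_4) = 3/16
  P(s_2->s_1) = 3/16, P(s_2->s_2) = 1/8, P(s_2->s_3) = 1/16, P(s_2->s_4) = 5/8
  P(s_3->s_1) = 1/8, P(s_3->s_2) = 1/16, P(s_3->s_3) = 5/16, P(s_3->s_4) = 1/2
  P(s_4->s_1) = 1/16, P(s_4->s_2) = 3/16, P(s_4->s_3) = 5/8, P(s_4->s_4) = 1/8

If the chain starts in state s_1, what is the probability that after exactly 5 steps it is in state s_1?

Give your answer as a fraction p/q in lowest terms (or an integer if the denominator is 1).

Answer: 136307/1048576

Derivation:
Computing P^5 by repeated multiplication:
P^1 =
  s_1: [1/4, 1/2, 1/16, 3/16]
  s_2: [3/16, 1/8, 1/16, 5/8]
  s_3: [1/8, 1/16, 5/16, 1/2]
  s_4: [1/16, 3/16, 5/8, 1/8]
P^2 =
  s_1: [45/256, 29/128, 47/256, 53/128]
  s_2: [15/128, 59/256, 55/128, 57/256]
  s_3: [29/256, 47/256, 27/64, 9/32]
  s_4: [35/256, 15/128, 37/128, 117/256]
P^3 =
  s_1: [277/2048, 841/4096, 699/2048, 1303/4096]
  s_2: [287/2048, 639/4096, 1209/4096, 837/2048]
  s_3: [545/4096, 325/2048, 167/512, 1565/4096]
  s_4: [495/4096, 765/4096, 1605/4096, 1231/4096]
P^4 =
  s_1: [4419/32768, 11421/65536, 21415/65536, 11931/32768]
  s_2: [8305/65536, 12101/65536, 11999/32768, 5283/16384]
  s_3: [8367/65536, 11691/65536, 23525/65536, 21953/65536]
  s_4: [2179/16384, 2697/16384, 21595/65536, 24437/65536]
P^5 =
  s_1: [136307/1048576, 186547/1048576, 182977/524288, 44971/131072]
  s_2: [138651/1048576, 44509/262144, 87929/262144, 380173/1048576]
  s_3: [17193/131072, 89851/524288, 357213/1048576, 374117/1048576]
  s_4: [134855/1048576, 93105/524288, 371849/1048576, 177831/524288]

(P^5)[s_1 -> s_1] = 136307/1048576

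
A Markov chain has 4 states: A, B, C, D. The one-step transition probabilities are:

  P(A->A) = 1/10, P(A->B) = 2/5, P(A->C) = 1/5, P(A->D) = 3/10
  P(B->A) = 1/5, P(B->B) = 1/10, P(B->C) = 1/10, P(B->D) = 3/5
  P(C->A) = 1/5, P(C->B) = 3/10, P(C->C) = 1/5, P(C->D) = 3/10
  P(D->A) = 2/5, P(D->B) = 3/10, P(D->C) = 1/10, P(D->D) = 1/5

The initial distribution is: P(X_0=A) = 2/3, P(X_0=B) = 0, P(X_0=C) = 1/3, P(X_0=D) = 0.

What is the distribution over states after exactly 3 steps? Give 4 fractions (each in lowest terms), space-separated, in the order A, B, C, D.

Answer: 377/1500 83/300 69/500 167/500

Derivation:
Propagating the distribution step by step (d_{t+1} = d_t * P):
d_0 = (A=2/3, B=0, C=1/3, D=0)
  d_1[A] = 2/3*1/10 + 0*1/5 + 1/3*1/5 + 0*2/5 = 2/15
  d_1[B] = 2/3*2/5 + 0*1/10 + 1/3*3/10 + 0*3/10 = 11/30
  d_1[C] = 2/3*1/5 + 0*1/10 + 1/3*1/5 + 0*1/10 = 1/5
  d_1[D] = 2/3*3/10 + 0*3/5 + 1/3*3/10 + 0*1/5 = 3/10
d_1 = (A=2/15, B=11/30, C=1/5, D=3/10)
  d_2[A] = 2/15*1/10 + 11/30*1/5 + 1/5*1/5 + 3/10*2/5 = 37/150
  d_2[B] = 2/15*2/5 + 11/30*1/10 + 1/5*3/10 + 3/10*3/10 = 6/25
  d_2[C] = 2/15*1/5 + 11/30*1/10 + 1/5*1/5 + 3/10*1/10 = 2/15
  d_2[D] = 2/15*3/10 + 11/30*3/5 + 1/5*3/10 + 3/10*1/5 = 19/50
d_2 = (A=37/150, B=6/25, C=2/15, D=19/50)
  d_3[A] = 37/150*1/10 + 6/25*1/5 + 2/15*1/5 + 19/50*2/5 = 377/1500
  d_3[B] = 37/150*2/5 + 6/25*1/10 + 2/15*3/10 + 19/50*3/10 = 83/300
  d_3[C] = 37/150*1/5 + 6/25*1/10 + 2/15*1/5 + 19/50*1/10 = 69/500
  d_3[D] = 37/150*3/10 + 6/25*3/5 + 2/15*3/10 + 19/50*1/5 = 167/500
d_3 = (A=377/1500, B=83/300, C=69/500, D=167/500)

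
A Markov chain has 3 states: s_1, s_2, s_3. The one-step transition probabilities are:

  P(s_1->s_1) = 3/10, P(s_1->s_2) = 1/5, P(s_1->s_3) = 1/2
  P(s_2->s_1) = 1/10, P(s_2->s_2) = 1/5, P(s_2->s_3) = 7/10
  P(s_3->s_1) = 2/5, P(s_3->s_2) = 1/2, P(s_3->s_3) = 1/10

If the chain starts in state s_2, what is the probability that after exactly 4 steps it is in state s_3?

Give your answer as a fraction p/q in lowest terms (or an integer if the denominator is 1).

Answer: 911/2500

Derivation:
Computing P^4 by repeated multiplication:
P^1 =
  s_1: [3/10, 1/5, 1/2]
  s_2: [1/10, 1/5, 7/10]
  s_3: [2/5, 1/2, 1/10]
P^2 =
  s_1: [31/100, 7/20, 17/50]
  s_2: [33/100, 41/100, 13/50]
  s_3: [21/100, 23/100, 14/25]
P^3 =
  s_1: [33/125, 151/500, 217/500]
  s_2: [61/250, 139/500, 239/500]
  s_3: [31/100, 46/125, 161/500]
P^4 =
  s_1: [283/1000, 1651/5000, 967/2500]
  s_2: [1461/5000, 1717/5000, 911/2500]
  s_3: [1293/5000, 1483/5000, 278/625]

(P^4)[s_2 -> s_3] = 911/2500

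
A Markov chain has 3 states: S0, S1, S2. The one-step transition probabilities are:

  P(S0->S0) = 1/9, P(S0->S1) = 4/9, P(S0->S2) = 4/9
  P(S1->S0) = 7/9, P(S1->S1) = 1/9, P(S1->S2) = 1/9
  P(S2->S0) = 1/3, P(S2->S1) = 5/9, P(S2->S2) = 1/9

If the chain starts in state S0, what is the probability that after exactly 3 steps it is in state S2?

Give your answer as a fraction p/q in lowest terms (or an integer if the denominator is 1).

Computing P^3 by repeated multiplication:
P^1 =
  S0: [1/9, 4/9, 4/9]
  S1: [7/9, 1/9, 1/9]
  S2: [1/3, 5/9, 1/9]
P^2 =
  S0: [41/81, 28/81, 4/27]
  S1: [17/81, 34/81, 10/27]
  S2: [41/81, 22/81, 2/9]
P^3 =
  S0: [91/243, 28/81, 68/243]
  S1: [115/243, 28/81, 44/243]
  S2: [83/243, 92/243, 68/243]

(P^3)[S0 -> S2] = 68/243

Answer: 68/243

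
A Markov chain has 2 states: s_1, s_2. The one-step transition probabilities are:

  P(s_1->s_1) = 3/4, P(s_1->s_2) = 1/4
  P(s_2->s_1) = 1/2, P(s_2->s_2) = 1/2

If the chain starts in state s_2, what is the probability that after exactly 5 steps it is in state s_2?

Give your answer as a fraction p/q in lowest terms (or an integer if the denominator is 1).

Answer: 171/512

Derivation:
Computing P^5 by repeated multiplication:
P^1 =
  s_1: [3/4, 1/4]
  s_2: [1/2, 1/2]
P^2 =
  s_1: [11/16, 5/16]
  s_2: [5/8, 3/8]
P^3 =
  s_1: [43/64, 21/64]
  s_2: [21/32, 11/32]
P^4 =
  s_1: [171/256, 85/256]
  s_2: [85/128, 43/128]
P^5 =
  s_1: [683/1024, 341/1024]
  s_2: [341/512, 171/512]

(P^5)[s_2 -> s_2] = 171/512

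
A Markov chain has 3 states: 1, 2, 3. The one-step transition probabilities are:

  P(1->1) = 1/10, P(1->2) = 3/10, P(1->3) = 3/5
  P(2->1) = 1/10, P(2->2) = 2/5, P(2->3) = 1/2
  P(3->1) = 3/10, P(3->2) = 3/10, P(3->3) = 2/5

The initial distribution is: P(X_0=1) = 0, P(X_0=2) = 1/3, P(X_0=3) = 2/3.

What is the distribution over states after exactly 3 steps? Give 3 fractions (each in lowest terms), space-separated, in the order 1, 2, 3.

Answer: 49/250 1/3 353/750

Derivation:
Propagating the distribution step by step (d_{t+1} = d_t * P):
d_0 = (1=0, 2=1/3, 3=2/3)
  d_1[1] = 0*1/10 + 1/3*1/10 + 2/3*3/10 = 7/30
  d_1[2] = 0*3/10 + 1/3*2/5 + 2/3*3/10 = 1/3
  d_1[3] = 0*3/5 + 1/3*1/2 + 2/3*2/5 = 13/30
d_1 = (1=7/30, 2=1/3, 3=13/30)
  d_2[1] = 7/30*1/10 + 1/3*1/10 + 13/30*3/10 = 14/75
  d_2[2] = 7/30*3/10 + 1/3*2/5 + 13/30*3/10 = 1/3
  d_2[3] = 7/30*3/5 + 1/3*1/2 + 13/30*2/5 = 12/25
d_2 = (1=14/75, 2=1/3, 3=12/25)
  d_3[1] = 14/75*1/10 + 1/3*1/10 + 12/25*3/10 = 49/250
  d_3[2] = 14/75*3/10 + 1/3*2/5 + 12/25*3/10 = 1/3
  d_3[3] = 14/75*3/5 + 1/3*1/2 + 12/25*2/5 = 353/750
d_3 = (1=49/250, 2=1/3, 3=353/750)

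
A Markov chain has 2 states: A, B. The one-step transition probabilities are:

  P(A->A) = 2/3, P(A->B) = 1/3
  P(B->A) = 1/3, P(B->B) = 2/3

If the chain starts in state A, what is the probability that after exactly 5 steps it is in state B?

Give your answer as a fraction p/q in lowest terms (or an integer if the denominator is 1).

Answer: 121/243

Derivation:
Computing P^5 by repeated multiplication:
P^1 =
  A: [2/3, 1/3]
  B: [1/3, 2/3]
P^2 =
  A: [5/9, 4/9]
  B: [4/9, 5/9]
P^3 =
  A: [14/27, 13/27]
  B: [13/27, 14/27]
P^4 =
  A: [41/81, 40/81]
  B: [40/81, 41/81]
P^5 =
  A: [122/243, 121/243]
  B: [121/243, 122/243]

(P^5)[A -> B] = 121/243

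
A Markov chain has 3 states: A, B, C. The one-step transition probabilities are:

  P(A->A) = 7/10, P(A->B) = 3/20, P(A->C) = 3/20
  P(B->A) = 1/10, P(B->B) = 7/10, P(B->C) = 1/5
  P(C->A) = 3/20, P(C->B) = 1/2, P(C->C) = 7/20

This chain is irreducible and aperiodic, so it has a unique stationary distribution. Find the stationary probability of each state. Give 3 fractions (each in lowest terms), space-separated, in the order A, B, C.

Answer: 38/137 69/137 30/137

Derivation:
The stationary distribution satisfies pi = pi * P, i.e.:
  pi_A = 7/10*pi_A + 1/10*pi_B + 3/20*pi_C
  pi_B = 3/20*pi_A + 7/10*pi_B + 1/2*pi_C
  pi_C = 3/20*pi_A + 1/5*pi_B + 7/20*pi_C
with normalization: pi_A + pi_B + pi_C = 1.

Using the first 2 balance equations plus normalization, the linear system A*pi = b is:
  [-3/10, 1/10, 3/20] . pi = 0
  [3/20, -3/10, 1/2] . pi = 0
  [1, 1, 1] . pi = 1

Solving yields:
  pi_A = 38/137
  pi_B = 69/137
  pi_C = 30/137

Verification (pi * P):
  38/137*7/10 + 69/137*1/10 + 30/137*3/20 = 38/137 = pi_A  (ok)
  38/137*3/20 + 69/137*7/10 + 30/137*1/2 = 69/137 = pi_B  (ok)
  38/137*3/20 + 69/137*1/5 + 30/137*7/20 = 30/137 = pi_C  (ok)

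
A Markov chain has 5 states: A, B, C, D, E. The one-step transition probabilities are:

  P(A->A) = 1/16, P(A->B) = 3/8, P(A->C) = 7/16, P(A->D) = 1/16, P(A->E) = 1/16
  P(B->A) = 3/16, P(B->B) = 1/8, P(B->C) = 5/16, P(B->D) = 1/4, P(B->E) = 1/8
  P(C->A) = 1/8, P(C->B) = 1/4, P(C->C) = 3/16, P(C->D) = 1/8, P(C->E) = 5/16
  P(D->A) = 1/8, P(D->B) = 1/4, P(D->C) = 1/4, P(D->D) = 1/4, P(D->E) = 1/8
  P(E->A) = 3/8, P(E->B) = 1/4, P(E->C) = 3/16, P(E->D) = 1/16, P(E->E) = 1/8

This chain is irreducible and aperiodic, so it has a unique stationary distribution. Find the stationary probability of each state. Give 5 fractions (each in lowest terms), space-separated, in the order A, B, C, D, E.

The stationary distribution satisfies pi = pi * P, i.e.:
  pi_A = 1/16*pi_A + 3/16*pi_B + 1/8*pi_C + 1/8*pi_D + 3/8*pi_E
  pi_B = 3/8*pi_A + 1/8*pi_B + 1/4*pi_C + 1/4*pi_D + 1/4*pi_E
  pi_C = 7/16*pi_A + 5/16*pi_B + 3/16*pi_C + 1/4*pi_D + 3/16*pi_E
  pi_D = 1/16*pi_A + 1/4*pi_B + 1/8*pi_C + 1/4*pi_D + 1/16*pi_E
  pi_E = 1/16*pi_A + 1/8*pi_B + 5/16*pi_C + 1/8*pi_D + 1/8*pi_E
with normalization: pi_A + pi_B + pi_C + pi_D + pi_E = 1.

Using the first 4 balance equations plus normalization, the linear system A*pi = b is:
  [-15/16, 3/16, 1/8, 1/8, 3/8] . pi = 0
  [3/8, -7/8, 1/4, 1/4, 1/4] . pi = 0
  [7/16, 5/16, -13/16, 1/4, 3/16] . pi = 0
  [1/16, 1/4, 1/8, -3/4, 1/16] . pi = 0
  [1, 1, 1, 1, 1] . pi = 1

Solving yields:
  pi_A = 1795/10519
  pi_B = 2537/10519
  pi_C = 2839/10519
  pi_D = 1613/10519
  pi_E = 1735/10519

Verification (pi * P):
  1795/10519*1/16 + 2537/10519*3/16 + 2839/10519*1/8 + 1613/10519*1/8 + 1735/10519*3/8 = 1795/10519 = pi_A  (ok)
  1795/10519*3/8 + 2537/10519*1/8 + 2839/10519*1/4 + 1613/10519*1/4 + 1735/10519*1/4 = 2537/10519 = pi_B  (ok)
  1795/10519*7/16 + 2537/10519*5/16 + 2839/10519*3/16 + 1613/10519*1/4 + 1735/10519*3/16 = 2839/10519 = pi_C  (ok)
  1795/10519*1/16 + 2537/10519*1/4 + 2839/10519*1/8 + 1613/10519*1/4 + 1735/10519*1/16 = 1613/10519 = pi_D  (ok)
  1795/10519*1/16 + 2537/10519*1/8 + 2839/10519*5/16 + 1613/10519*1/8 + 1735/10519*1/8 = 1735/10519 = pi_E  (ok)

Answer: 1795/10519 2537/10519 2839/10519 1613/10519 1735/10519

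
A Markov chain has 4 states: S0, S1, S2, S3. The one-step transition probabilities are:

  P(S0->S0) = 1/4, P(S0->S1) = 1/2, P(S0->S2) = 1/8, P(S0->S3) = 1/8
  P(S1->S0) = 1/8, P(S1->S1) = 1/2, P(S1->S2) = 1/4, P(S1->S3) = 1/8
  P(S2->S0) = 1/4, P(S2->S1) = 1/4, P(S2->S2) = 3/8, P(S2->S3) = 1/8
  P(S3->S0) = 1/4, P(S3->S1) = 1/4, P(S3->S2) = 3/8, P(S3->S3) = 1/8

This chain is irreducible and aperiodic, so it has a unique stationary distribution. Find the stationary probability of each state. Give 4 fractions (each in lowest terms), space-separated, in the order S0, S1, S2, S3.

Answer: 1/5 2/5 11/40 1/8

Derivation:
The stationary distribution satisfies pi = pi * P, i.e.:
  pi_S0 = 1/4*pi_S0 + 1/8*pi_S1 + 1/4*pi_S2 + 1/4*pi_S3
  pi_S1 = 1/2*pi_S0 + 1/2*pi_S1 + 1/4*pi_S2 + 1/4*pi_S3
  pi_S2 = 1/8*pi_S0 + 1/4*pi_S1 + 3/8*pi_S2 + 3/8*pi_S3
  pi_S3 = 1/8*pi_S0 + 1/8*pi_S1 + 1/8*pi_S2 + 1/8*pi_S3
with normalization: pi_S0 + pi_S1 + pi_S2 + pi_S3 = 1.

Using the first 3 balance equations plus normalization, the linear system A*pi = b is:
  [-3/4, 1/8, 1/4, 1/4] . pi = 0
  [1/2, -1/2, 1/4, 1/4] . pi = 0
  [1/8, 1/4, -5/8, 3/8] . pi = 0
  [1, 1, 1, 1] . pi = 1

Solving yields:
  pi_S0 = 1/5
  pi_S1 = 2/5
  pi_S2 = 11/40
  pi_S3 = 1/8

Verification (pi * P):
  1/5*1/4 + 2/5*1/8 + 11/40*1/4 + 1/8*1/4 = 1/5 = pi_S0  (ok)
  1/5*1/2 + 2/5*1/2 + 11/40*1/4 + 1/8*1/4 = 2/5 = pi_S1  (ok)
  1/5*1/8 + 2/5*1/4 + 11/40*3/8 + 1/8*3/8 = 11/40 = pi_S2  (ok)
  1/5*1/8 + 2/5*1/8 + 11/40*1/8 + 1/8*1/8 = 1/8 = pi_S3  (ok)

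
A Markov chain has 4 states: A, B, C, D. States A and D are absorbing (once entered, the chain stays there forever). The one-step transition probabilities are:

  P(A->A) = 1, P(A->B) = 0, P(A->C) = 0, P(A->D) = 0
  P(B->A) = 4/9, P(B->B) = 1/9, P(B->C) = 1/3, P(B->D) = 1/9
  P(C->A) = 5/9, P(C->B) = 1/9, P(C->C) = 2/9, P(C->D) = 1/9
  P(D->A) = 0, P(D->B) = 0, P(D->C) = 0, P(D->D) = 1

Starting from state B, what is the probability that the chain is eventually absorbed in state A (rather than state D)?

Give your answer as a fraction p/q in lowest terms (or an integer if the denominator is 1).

Answer: 43/53

Derivation:
Let a_i = P(absorbed in A | start in state i).
Boundary conditions: a_A = 1, a_D = 0.
For each transient state i, a_i = sum_j P(i->j) * a_j:
  a_B = 4/9*a_A + 1/9*a_B + 1/3*a_C + 1/9*a_D
  a_C = 5/9*a_A + 1/9*a_B + 2/9*a_C + 1/9*a_D

Substituting a_A = 1 and a_D = 0, rearrange to (I - Q) a = r where r[i] = P(i -> A):
  [8/9, -1/3] . (a_B, a_C) = 4/9
  [-1/9, 7/9] . (a_B, a_C) = 5/9

Solving yields:
  a_B = 43/53
  a_C = 44/53

Starting state is B, so the absorption probability is a_B = 43/53.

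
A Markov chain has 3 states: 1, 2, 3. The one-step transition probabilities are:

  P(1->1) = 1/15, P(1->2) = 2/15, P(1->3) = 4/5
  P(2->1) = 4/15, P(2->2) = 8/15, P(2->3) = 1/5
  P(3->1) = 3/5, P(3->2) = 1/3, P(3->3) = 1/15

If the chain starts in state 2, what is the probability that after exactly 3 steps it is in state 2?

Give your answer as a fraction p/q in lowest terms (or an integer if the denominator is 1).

Computing P^3 by repeated multiplication:
P^1 =
  1: [1/15, 2/15, 4/5]
  2: [4/15, 8/15, 1/5]
  3: [3/5, 1/3, 1/15]
P^2 =
  1: [13/25, 26/75, 2/15]
  2: [7/25, 29/75, 1/3]
  3: [38/225, 7/25, 124/225]
P^3 =
  1: [233/1125, 112/375, 556/1125]
  2: [362/1125, 133/375, 364/1125]
  3: [1406/3375, 16/45, 769/3375]

(P^3)[2 -> 2] = 133/375

Answer: 133/375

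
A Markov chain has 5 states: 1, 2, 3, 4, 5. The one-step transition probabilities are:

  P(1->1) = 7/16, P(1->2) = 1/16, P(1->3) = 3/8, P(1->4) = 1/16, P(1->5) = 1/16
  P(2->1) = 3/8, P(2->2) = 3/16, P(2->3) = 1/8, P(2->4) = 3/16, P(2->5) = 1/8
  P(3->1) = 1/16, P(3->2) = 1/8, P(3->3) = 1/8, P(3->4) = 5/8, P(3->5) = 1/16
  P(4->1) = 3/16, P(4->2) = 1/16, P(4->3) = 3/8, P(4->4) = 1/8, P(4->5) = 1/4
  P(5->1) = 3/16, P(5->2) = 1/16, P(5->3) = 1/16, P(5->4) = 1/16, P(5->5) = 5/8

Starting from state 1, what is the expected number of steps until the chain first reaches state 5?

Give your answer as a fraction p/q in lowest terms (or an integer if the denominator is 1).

Let h_i = expected steps to first reach 5 from state i.
Boundary: h_5 = 0.
First-step equations for the other states:
  h_1 = 1 + 7/16*h_1 + 1/16*h_2 + 3/8*h_3 + 1/16*h_4 + 1/16*h_5
  h_2 = 1 + 3/8*h_1 + 3/16*h_2 + 1/8*h_3 + 3/16*h_4 + 1/8*h_5
  h_3 = 1 + 1/16*h_1 + 1/8*h_2 + 1/8*h_3 + 5/8*h_4 + 1/16*h_5
  h_4 = 1 + 3/16*h_1 + 1/16*h_2 + 3/8*h_3 + 1/8*h_4 + 1/4*h_5

Substituting h_5 = 0 and rearranging gives the linear system (I - Q) h = 1:
  [9/16, -1/16, -3/8, -1/16] . (h_1, h_2, h_3, h_4) = 1
  [-3/8, 13/16, -1/8, -3/16] . (h_1, h_2, h_3, h_4) = 1
  [-1/16, -1/8, 7/8, -5/8] . (h_1, h_2, h_3, h_4) = 1
  [-3/16, -1/16, -3/8, 7/8] . (h_1, h_2, h_3, h_4) = 1

Solving yields:
  h_1 = 11360/1303
  h_2 = 10528/1303
  h_3 = 10296/1303
  h_4 = 9088/1303

Starting state is 1, so the expected hitting time is h_1 = 11360/1303.

Answer: 11360/1303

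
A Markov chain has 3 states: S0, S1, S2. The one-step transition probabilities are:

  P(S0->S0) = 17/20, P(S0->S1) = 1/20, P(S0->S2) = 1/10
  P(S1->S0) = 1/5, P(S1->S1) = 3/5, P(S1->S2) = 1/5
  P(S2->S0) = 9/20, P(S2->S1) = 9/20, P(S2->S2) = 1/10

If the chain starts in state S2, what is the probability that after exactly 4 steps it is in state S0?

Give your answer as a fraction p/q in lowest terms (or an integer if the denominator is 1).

Computing P^4 by repeated multiplication:
P^1 =
  S0: [17/20, 1/20, 1/10]
  S1: [1/5, 3/5, 1/5]
  S2: [9/20, 9/20, 1/10]
P^2 =
  S0: [311/400, 47/400, 21/200]
  S1: [19/50, 23/50, 4/25]
  S2: [207/400, 27/80, 29/200]
P^3 =
  S0: [5853/8000, 1253/8000, 447/4000]
  S1: [487/1000, 367/1000, 73/500]
  S2: [4581/8000, 2349/8000, 107/800]
P^4 =
  S0: [112559/160000, 5787/32000, 9253/80000]
  S1: [11061/20000, 1241/4000, 1367/10000]
  S2: [96903/160000, 42399/160000, 10349/80000]

(P^4)[S2 -> S0] = 96903/160000

Answer: 96903/160000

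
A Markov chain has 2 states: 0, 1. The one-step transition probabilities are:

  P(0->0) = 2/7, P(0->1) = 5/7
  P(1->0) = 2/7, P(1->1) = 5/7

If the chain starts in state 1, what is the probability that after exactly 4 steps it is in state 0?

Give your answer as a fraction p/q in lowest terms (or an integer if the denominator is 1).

Computing P^4 by repeated multiplication:
P^1 =
  0: [2/7, 5/7]
  1: [2/7, 5/7]
P^2 =
  0: [2/7, 5/7]
  1: [2/7, 5/7]
P^3 =
  0: [2/7, 5/7]
  1: [2/7, 5/7]
P^4 =
  0: [2/7, 5/7]
  1: [2/7, 5/7]

(P^4)[1 -> 0] = 2/7

Answer: 2/7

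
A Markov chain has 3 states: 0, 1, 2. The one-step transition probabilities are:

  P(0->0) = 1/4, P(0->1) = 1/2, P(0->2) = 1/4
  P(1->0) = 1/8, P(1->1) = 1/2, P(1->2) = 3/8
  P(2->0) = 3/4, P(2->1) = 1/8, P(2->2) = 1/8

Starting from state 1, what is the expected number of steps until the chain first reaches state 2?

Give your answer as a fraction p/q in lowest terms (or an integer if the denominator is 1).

Let h_i = expected steps to first reach 2 from state i.
Boundary: h_2 = 0.
First-step equations for the other states:
  h_0 = 1 + 1/4*h_0 + 1/2*h_1 + 1/4*h_2
  h_1 = 1 + 1/8*h_0 + 1/2*h_1 + 3/8*h_2

Substituting h_2 = 0 and rearranging gives the linear system (I - Q) h = 1:
  [3/4, -1/2] . (h_0, h_1) = 1
  [-1/8, 1/2] . (h_0, h_1) = 1

Solving yields:
  h_0 = 16/5
  h_1 = 14/5

Starting state is 1, so the expected hitting time is h_1 = 14/5.

Answer: 14/5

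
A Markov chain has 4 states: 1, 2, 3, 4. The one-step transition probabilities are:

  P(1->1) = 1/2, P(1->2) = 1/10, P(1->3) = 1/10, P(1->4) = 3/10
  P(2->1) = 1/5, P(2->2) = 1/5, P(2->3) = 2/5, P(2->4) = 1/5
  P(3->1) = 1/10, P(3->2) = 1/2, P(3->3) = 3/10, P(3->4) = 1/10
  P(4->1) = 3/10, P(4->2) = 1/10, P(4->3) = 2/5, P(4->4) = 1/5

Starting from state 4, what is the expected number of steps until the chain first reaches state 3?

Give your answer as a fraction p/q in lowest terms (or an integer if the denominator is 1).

Answer: 24/7

Derivation:
Let h_i = expected steps to first reach 3 from state i.
Boundary: h_3 = 0.
First-step equations for the other states:
  h_1 = 1 + 1/2*h_1 + 1/10*h_2 + 1/10*h_3 + 3/10*h_4
  h_2 = 1 + 1/5*h_1 + 1/5*h_2 + 2/5*h_3 + 1/5*h_4
  h_4 = 1 + 3/10*h_1 + 1/10*h_2 + 2/5*h_3 + 1/5*h_4

Substituting h_3 = 0 and rearranging gives the linear system (I - Q) h = 1:
  [1/2, -1/10, -3/10] . (h_1, h_2, h_4) = 1
  [-1/5, 4/5, -1/5] . (h_1, h_2, h_4) = 1
  [-3/10, -1/10, 4/5] . (h_1, h_2, h_4) = 1

Solving yields:
  h_1 = 33/7
  h_2 = 23/7
  h_4 = 24/7

Starting state is 4, so the expected hitting time is h_4 = 24/7.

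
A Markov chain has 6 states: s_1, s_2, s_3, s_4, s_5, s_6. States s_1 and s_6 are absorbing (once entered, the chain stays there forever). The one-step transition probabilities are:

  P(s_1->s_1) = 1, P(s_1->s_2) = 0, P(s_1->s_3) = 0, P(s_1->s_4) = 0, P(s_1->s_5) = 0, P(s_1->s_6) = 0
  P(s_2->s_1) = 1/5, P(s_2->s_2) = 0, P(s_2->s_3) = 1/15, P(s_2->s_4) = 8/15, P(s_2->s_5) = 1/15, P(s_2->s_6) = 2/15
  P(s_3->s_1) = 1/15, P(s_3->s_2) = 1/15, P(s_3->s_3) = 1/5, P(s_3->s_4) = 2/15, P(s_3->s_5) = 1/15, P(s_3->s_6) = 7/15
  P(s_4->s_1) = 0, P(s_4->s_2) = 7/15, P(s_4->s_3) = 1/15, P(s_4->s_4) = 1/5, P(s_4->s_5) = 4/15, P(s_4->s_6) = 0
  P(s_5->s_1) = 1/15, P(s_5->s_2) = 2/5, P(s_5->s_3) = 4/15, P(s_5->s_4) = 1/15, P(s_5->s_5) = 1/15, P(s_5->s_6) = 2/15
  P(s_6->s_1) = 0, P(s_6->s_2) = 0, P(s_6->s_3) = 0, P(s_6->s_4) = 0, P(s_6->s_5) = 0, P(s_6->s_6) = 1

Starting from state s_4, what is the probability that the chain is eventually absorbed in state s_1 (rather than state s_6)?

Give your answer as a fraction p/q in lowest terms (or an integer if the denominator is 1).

Answer: 5833/14581

Derivation:
Let a_i = P(absorbed in s_1 | start in state i).
Boundary conditions: a_s_1 = 1, a_s_6 = 0.
For each transient state i, a_i = sum_j P(i->j) * a_j:
  a_s_2 = 1/5*a_s_1 + 0*a_s_2 + 1/15*a_s_3 + 8/15*a_s_4 + 1/15*a_s_5 + 2/15*a_s_6
  a_s_3 = 1/15*a_s_1 + 1/15*a_s_2 + 1/5*a_s_3 + 2/15*a_s_4 + 1/15*a_s_5 + 7/15*a_s_6
  a_s_4 = 0*a_s_1 + 7/15*a_s_2 + 1/15*a_s_3 + 1/5*a_s_4 + 4/15*a_s_5 + 0*a_s_6
  a_s_5 = 1/15*a_s_1 + 2/5*a_s_2 + 4/15*a_s_3 + 1/15*a_s_4 + 1/15*a_s_5 + 2/15*a_s_6

Substituting a_s_1 = 1 and a_s_6 = 0, rearrange to (I - Q) a = r where r[i] = P(i -> s_1):
  [1, -1/15, -8/15, -1/15] . (a_s_2, a_s_3, a_s_4, a_s_5) = 1/5
  [-1/15, 4/5, -2/15, -1/15] . (a_s_2, a_s_3, a_s_4, a_s_5) = 1/15
  [-7/15, -1/15, 4/5, -4/15] . (a_s_2, a_s_3, a_s_4, a_s_5) = 0
  [-2/5, -4/15, -1/15, 14/15] . (a_s_2, a_s_3, a_s_4, a_s_5) = 1/15

Solving yields:
  a_s_2 = 6584/14581
  a_s_3 = 3168/14581
  a_s_4 = 5833/14581
  a_s_5 = 5185/14581

Starting state is s_4, so the absorption probability is a_s_4 = 5833/14581.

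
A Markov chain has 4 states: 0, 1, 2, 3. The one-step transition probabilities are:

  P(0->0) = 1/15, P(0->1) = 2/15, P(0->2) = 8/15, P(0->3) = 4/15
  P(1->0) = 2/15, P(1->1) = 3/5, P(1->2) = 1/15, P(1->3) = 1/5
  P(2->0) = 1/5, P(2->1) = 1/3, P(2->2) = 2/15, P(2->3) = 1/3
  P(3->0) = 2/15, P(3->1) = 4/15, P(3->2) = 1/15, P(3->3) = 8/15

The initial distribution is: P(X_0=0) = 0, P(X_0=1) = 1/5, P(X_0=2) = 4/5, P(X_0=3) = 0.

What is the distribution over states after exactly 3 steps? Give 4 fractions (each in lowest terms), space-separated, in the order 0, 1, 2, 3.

Propagating the distribution step by step (d_{t+1} = d_t * P):
d_0 = (0=0, 1=1/5, 2=4/5, 3=0)
  d_1[0] = 0*1/15 + 1/5*2/15 + 4/5*1/5 + 0*2/15 = 14/75
  d_1[1] = 0*2/15 + 1/5*3/5 + 4/5*1/3 + 0*4/15 = 29/75
  d_1[2] = 0*8/15 + 1/5*1/15 + 4/5*2/15 + 0*1/15 = 3/25
  d_1[3] = 0*4/15 + 1/5*1/5 + 4/5*1/3 + 0*8/15 = 23/75
d_1 = (0=14/75, 1=29/75, 2=3/25, 3=23/75)
  d_2[0] = 14/75*1/15 + 29/75*2/15 + 3/25*1/5 + 23/75*2/15 = 29/225
  d_2[1] = 14/75*2/15 + 29/75*3/5 + 3/25*1/3 + 23/75*4/15 = 142/375
  d_2[2] = 14/75*8/15 + 29/75*1/15 + 3/25*2/15 + 23/75*1/15 = 182/1125
  d_2[3] = 14/75*4/15 + 29/75*1/5 + 3/25*1/3 + 23/75*8/15 = 124/375
d_2 = (0=29/225, 1=142/375, 2=182/1125, 3=124/375)
  d_3[0] = 29/225*1/15 + 142/375*2/15 + 182/1125*1/5 + 124/375*2/15 = 2287/16875
  d_3[1] = 29/225*2/15 + 142/375*3/5 + 182/1125*1/3 + 124/375*4/15 = 2174/5625
  d_3[2] = 29/225*8/15 + 142/375*1/15 + 182/1125*2/15 + 124/375*1/15 = 86/625
  d_3[3] = 29/225*4/15 + 142/375*1/5 + 182/1125*1/3 + 124/375*8/15 = 5744/16875
d_3 = (0=2287/16875, 1=2174/5625, 2=86/625, 3=5744/16875)

Answer: 2287/16875 2174/5625 86/625 5744/16875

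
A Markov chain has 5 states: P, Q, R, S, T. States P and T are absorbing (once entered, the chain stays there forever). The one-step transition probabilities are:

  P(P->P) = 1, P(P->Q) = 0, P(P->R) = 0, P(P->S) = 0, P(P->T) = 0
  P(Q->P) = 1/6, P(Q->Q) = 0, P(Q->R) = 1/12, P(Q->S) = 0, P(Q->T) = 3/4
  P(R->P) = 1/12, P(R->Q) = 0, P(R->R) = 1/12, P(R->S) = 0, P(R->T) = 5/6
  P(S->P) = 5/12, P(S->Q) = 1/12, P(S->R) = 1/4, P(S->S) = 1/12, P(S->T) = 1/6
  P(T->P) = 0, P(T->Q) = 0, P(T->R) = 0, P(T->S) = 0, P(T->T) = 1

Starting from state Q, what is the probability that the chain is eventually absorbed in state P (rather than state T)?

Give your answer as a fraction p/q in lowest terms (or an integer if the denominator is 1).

Let a_i = P(absorbed in P | start in state i).
Boundary conditions: a_P = 1, a_T = 0.
For each transient state i, a_i = sum_j P(i->j) * a_j:
  a_Q = 1/6*a_P + 0*a_Q + 1/12*a_R + 0*a_S + 3/4*a_T
  a_R = 1/12*a_P + 0*a_Q + 1/12*a_R + 0*a_S + 5/6*a_T
  a_S = 5/12*a_P + 1/12*a_Q + 1/4*a_R + 1/12*a_S + 1/6*a_T

Substituting a_P = 1 and a_T = 0, rearrange to (I - Q) a = r where r[i] = P(i -> P):
  [1, -1/12, 0] . (a_Q, a_R, a_S) = 1/6
  [0, 11/12, 0] . (a_Q, a_R, a_S) = 1/12
  [-1/12, -1/4, 11/12] . (a_Q, a_R, a_S) = 5/12

Solving yields:
  a_Q = 23/132
  a_R = 1/11
  a_S = 719/1452

Starting state is Q, so the absorption probability is a_Q = 23/132.

Answer: 23/132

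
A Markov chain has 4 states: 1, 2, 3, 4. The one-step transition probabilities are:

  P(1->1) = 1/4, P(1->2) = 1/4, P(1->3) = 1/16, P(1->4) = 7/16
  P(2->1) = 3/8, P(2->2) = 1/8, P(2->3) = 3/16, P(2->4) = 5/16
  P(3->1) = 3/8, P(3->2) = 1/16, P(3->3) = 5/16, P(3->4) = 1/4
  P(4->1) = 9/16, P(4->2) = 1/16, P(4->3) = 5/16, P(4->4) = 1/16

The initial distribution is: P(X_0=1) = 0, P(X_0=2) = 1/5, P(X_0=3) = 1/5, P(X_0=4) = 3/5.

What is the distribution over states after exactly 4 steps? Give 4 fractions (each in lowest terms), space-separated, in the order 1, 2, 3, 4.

Answer: 61539/163840 5919/40960 32353/163840 723/2560

Derivation:
Propagating the distribution step by step (d_{t+1} = d_t * P):
d_0 = (1=0, 2=1/5, 3=1/5, 4=3/5)
  d_1[1] = 0*1/4 + 1/5*3/8 + 1/5*3/8 + 3/5*9/16 = 39/80
  d_1[2] = 0*1/4 + 1/5*1/8 + 1/5*1/16 + 3/5*1/16 = 3/40
  d_1[3] = 0*1/16 + 1/5*3/16 + 1/5*5/16 + 3/5*5/16 = 23/80
  d_1[4] = 0*7/16 + 1/5*5/16 + 1/5*1/4 + 3/5*1/16 = 3/20
d_1 = (1=39/80, 2=3/40, 3=23/80, 4=3/20)
  d_2[1] = 39/80*1/4 + 3/40*3/8 + 23/80*3/8 + 3/20*9/16 = 219/640
  d_2[2] = 39/80*1/4 + 3/40*1/8 + 23/80*1/16 + 3/20*1/16 = 203/1280
  d_2[3] = 39/80*1/16 + 3/40*3/16 + 23/80*5/16 + 3/20*5/16 = 29/160
  d_2[4] = 39/80*7/16 + 3/40*5/16 + 23/80*1/4 + 3/20*1/16 = 407/1280
d_2 = (1=219/640, 2=203/1280, 3=29/160, 4=407/1280)
  d_3[1] = 219/640*1/4 + 203/1280*3/8 + 29/160*3/8 + 407/1280*9/16 = 1605/4096
  d_3[2] = 219/640*1/4 + 203/1280*1/8 + 29/160*1/16 + 407/1280*1/16 = 2797/20480
  d_3[3] = 219/640*1/16 + 203/1280*3/16 + 29/160*5/16 + 407/1280*5/16 = 2121/10240
  d_3[4] = 219/640*7/16 + 203/1280*5/16 + 29/160*1/4 + 407/1280*1/16 = 677/2560
d_3 = (1=1605/4096, 2=2797/20480, 3=2121/10240, 4=677/2560)
  d_4[1] = 1605/4096*1/4 + 2797/20480*3/8 + 2121/10240*3/8 + 677/2560*9/16 = 61539/163840
  d_4[2] = 1605/4096*1/4 + 2797/20480*1/8 + 2121/10240*1/16 + 677/2560*1/16 = 5919/40960
  d_4[3] = 1605/4096*1/16 + 2797/20480*3/16 + 2121/10240*5/16 + 677/2560*5/16 = 32353/163840
  d_4[4] = 1605/4096*7/16 + 2797/20480*5/16 + 2121/10240*1/4 + 677/2560*1/16 = 723/2560
d_4 = (1=61539/163840, 2=5919/40960, 3=32353/163840, 4=723/2560)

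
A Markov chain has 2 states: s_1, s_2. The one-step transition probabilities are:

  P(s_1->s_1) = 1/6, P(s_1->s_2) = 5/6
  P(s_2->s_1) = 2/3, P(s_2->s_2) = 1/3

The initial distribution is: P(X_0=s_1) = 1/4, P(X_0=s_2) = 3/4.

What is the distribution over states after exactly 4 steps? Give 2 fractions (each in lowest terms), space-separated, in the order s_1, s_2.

Answer: 83/192 109/192

Derivation:
Propagating the distribution step by step (d_{t+1} = d_t * P):
d_0 = (s_1=1/4, s_2=3/4)
  d_1[s_1] = 1/4*1/6 + 3/4*2/3 = 13/24
  d_1[s_2] = 1/4*5/6 + 3/4*1/3 = 11/24
d_1 = (s_1=13/24, s_2=11/24)
  d_2[s_1] = 13/24*1/6 + 11/24*2/3 = 19/48
  d_2[s_2] = 13/24*5/6 + 11/24*1/3 = 29/48
d_2 = (s_1=19/48, s_2=29/48)
  d_3[s_1] = 19/48*1/6 + 29/48*2/3 = 15/32
  d_3[s_2] = 19/48*5/6 + 29/48*1/3 = 17/32
d_3 = (s_1=15/32, s_2=17/32)
  d_4[s_1] = 15/32*1/6 + 17/32*2/3 = 83/192
  d_4[s_2] = 15/32*5/6 + 17/32*1/3 = 109/192
d_4 = (s_1=83/192, s_2=109/192)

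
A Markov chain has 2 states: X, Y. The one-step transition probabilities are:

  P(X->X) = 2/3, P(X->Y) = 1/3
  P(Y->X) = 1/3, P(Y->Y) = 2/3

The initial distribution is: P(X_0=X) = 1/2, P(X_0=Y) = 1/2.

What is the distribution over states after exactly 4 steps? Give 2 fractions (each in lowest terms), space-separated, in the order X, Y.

Answer: 1/2 1/2

Derivation:
Propagating the distribution step by step (d_{t+1} = d_t * P):
d_0 = (X=1/2, Y=1/2)
  d_1[X] = 1/2*2/3 + 1/2*1/3 = 1/2
  d_1[Y] = 1/2*1/3 + 1/2*2/3 = 1/2
d_1 = (X=1/2, Y=1/2)
  d_2[X] = 1/2*2/3 + 1/2*1/3 = 1/2
  d_2[Y] = 1/2*1/3 + 1/2*2/3 = 1/2
d_2 = (X=1/2, Y=1/2)
  d_3[X] = 1/2*2/3 + 1/2*1/3 = 1/2
  d_3[Y] = 1/2*1/3 + 1/2*2/3 = 1/2
d_3 = (X=1/2, Y=1/2)
  d_4[X] = 1/2*2/3 + 1/2*1/3 = 1/2
  d_4[Y] = 1/2*1/3 + 1/2*2/3 = 1/2
d_4 = (X=1/2, Y=1/2)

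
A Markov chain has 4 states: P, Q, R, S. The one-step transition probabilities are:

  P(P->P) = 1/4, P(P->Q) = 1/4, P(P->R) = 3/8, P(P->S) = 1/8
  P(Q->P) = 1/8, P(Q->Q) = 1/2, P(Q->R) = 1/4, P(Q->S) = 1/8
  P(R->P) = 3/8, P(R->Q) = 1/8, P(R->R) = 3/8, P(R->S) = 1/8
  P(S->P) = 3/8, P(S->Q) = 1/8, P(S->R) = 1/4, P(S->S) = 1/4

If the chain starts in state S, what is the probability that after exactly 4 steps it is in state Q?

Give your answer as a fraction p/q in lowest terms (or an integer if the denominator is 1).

Answer: 129/512

Derivation:
Computing P^4 by repeated multiplication:
P^1 =
  P: [1/4, 1/4, 3/8, 1/8]
  Q: [1/8, 1/2, 1/4, 1/8]
  R: [3/8, 1/8, 3/8, 1/8]
  S: [3/8, 1/8, 1/4, 1/4]
P^2 =
  P: [9/32, 1/4, 21/64, 9/64]
  Q: [15/64, 21/64, 19/64, 9/64]
  R: [19/64, 7/32, 11/32, 9/64]
  S: [19/64, 7/32, 21/64, 5/32]
P^3 =
  P: [71/256, 65/256, 167/512, 73/512]
  Q: [135/512, 71/256, 81/256, 73/512]
  R: [145/512, 125/512, 169/512, 73/512]
  S: [145/512, 125/512, 21/64, 37/256]
P^4 =
  P: [567/2048, 261/1024, 1333/4096, 585/4096]
  Q: [1117/4096, 1073/4096, 1321/4096, 585/4096]
  R: [1141/4096, 129/512, 669/2048, 585/4096]
  S: [1141/4096, 129/512, 1337/4096, 293/2048]

(P^4)[S -> Q] = 129/512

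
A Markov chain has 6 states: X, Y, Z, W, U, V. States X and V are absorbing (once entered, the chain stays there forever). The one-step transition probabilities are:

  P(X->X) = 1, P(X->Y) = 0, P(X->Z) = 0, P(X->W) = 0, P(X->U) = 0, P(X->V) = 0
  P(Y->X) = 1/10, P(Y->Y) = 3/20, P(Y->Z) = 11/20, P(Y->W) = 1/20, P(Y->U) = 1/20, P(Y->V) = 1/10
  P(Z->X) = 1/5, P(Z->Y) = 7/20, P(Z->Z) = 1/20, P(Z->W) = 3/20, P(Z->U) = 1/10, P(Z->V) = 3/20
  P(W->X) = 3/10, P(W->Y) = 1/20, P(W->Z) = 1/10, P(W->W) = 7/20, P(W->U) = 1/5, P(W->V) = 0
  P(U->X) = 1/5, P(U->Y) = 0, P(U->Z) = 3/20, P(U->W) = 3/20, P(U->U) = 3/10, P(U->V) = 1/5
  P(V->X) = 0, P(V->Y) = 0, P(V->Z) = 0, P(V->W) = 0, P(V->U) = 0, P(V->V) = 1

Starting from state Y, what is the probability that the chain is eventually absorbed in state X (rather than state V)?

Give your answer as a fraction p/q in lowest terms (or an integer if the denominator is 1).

Answer: 21940/36801

Derivation:
Let a_i = P(absorbed in X | start in state i).
Boundary conditions: a_X = 1, a_V = 0.
For each transient state i, a_i = sum_j P(i->j) * a_j:
  a_Y = 1/10*a_X + 3/20*a_Y + 11/20*a_Z + 1/20*a_W + 1/20*a_U + 1/10*a_V
  a_Z = 1/5*a_X + 7/20*a_Y + 1/20*a_Z + 3/20*a_W + 1/10*a_U + 3/20*a_V
  a_W = 3/10*a_X + 1/20*a_Y + 1/10*a_Z + 7/20*a_W + 1/5*a_U + 0*a_V
  a_U = 1/5*a_X + 0*a_Y + 3/20*a_Z + 3/20*a_W + 3/10*a_U + 1/5*a_V

Substituting a_X = 1 and a_V = 0, rearrange to (I - Q) a = r where r[i] = P(i -> X):
  [17/20, -11/20, -1/20, -1/20] . (a_Y, a_Z, a_W, a_U) = 1/10
  [-7/20, 19/20, -3/20, -1/10] . (a_Y, a_Z, a_W, a_U) = 1/5
  [-1/20, -1/10, 13/20, -1/5] . (a_Y, a_Z, a_W, a_U) = 3/10
  [0, -3/20, -3/20, 7/10] . (a_Y, a_Z, a_W, a_U) = 1/5

Solving yields:
  a_Y = 21940/36801
  a_Z = 22642/36801
  a_W = 1066/1363
  a_U = 7178/12267

Starting state is Y, so the absorption probability is a_Y = 21940/36801.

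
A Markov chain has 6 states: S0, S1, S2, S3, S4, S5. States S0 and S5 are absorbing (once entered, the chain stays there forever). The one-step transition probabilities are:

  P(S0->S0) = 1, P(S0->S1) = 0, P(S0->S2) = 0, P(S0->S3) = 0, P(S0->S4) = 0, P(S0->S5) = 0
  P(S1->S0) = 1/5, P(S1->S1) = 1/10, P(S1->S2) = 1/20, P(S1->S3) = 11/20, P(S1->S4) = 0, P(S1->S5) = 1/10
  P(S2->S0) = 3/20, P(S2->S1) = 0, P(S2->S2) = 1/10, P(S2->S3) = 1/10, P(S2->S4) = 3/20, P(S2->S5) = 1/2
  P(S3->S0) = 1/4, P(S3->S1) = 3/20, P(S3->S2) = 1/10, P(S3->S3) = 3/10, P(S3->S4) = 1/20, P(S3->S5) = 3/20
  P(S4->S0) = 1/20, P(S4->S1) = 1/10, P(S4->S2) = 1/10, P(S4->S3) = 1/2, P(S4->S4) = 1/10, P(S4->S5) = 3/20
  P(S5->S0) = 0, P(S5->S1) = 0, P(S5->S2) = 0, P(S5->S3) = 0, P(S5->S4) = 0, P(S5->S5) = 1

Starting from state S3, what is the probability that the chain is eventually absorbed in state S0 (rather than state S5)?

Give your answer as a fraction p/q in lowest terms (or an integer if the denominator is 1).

Answer: 5037/9020

Derivation:
Let a_i = P(absorbed in S0 | start in state i).
Boundary conditions: a_S0 = 1, a_S5 = 0.
For each transient state i, a_i = sum_j P(i->j) * a_j:
  a_S1 = 1/5*a_S0 + 1/10*a_S1 + 1/20*a_S2 + 11/20*a_S3 + 0*a_S4 + 1/10*a_S5
  a_S2 = 3/20*a_S0 + 0*a_S1 + 1/10*a_S2 + 1/10*a_S3 + 3/20*a_S4 + 1/2*a_S5
  a_S3 = 1/4*a_S0 + 3/20*a_S1 + 1/10*a_S2 + 3/10*a_S3 + 1/20*a_S4 + 3/20*a_S5
  a_S4 = 1/20*a_S0 + 1/10*a_S1 + 1/10*a_S2 + 1/2*a_S3 + 1/10*a_S4 + 3/20*a_S5

Substituting a_S0 = 1 and a_S5 = 0, rearrange to (I - Q) a = r where r[i] = P(i -> S0):
  [9/10, -1/20, -11/20, 0] . (a_S1, a_S2, a_S3, a_S4) = 1/5
  [0, 9/10, -1/10, -3/20] . (a_S1, a_S2, a_S3, a_S4) = 3/20
  [-3/20, -1/10, 7/10, -1/20] . (a_S1, a_S2, a_S3, a_S4) = 1/4
  [-1/10, -1/10, -1/2, 9/10] . (a_S1, a_S2, a_S3, a_S4) = 1/20

Solving yields:
  a_S1 = 119/205
  a_S2 = 251/820
  a_S3 = 5037/9020
  a_S4 = 1047/2255

Starting state is S3, so the absorption probability is a_S3 = 5037/9020.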